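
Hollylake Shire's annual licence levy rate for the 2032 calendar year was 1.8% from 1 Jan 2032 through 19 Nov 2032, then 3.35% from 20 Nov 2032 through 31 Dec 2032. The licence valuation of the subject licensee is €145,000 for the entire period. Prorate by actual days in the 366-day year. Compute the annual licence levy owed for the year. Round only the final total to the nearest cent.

€2,867.91

1 Jan – 19 Nov 2032: 324 days at 1.8% → €145,000 × 1.8% × 324/366 = €2,310.4918
20 Nov – 31 Dec 2032: 42 days at 3.35% → €145,000 × 3.35% × 42/366 = €557.4180
Total = €2,867.9098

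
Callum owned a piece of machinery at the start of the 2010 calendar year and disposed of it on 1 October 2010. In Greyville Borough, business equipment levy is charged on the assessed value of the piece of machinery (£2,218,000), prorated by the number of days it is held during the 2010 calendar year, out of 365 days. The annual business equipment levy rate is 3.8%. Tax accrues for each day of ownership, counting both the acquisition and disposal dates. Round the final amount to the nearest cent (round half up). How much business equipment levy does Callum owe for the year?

£63,270.73

Days held (1 January – 1 October 2010): 274 out of 365
Tax = £2,218,000 × 3.8% × 274/365 = £63,270.7288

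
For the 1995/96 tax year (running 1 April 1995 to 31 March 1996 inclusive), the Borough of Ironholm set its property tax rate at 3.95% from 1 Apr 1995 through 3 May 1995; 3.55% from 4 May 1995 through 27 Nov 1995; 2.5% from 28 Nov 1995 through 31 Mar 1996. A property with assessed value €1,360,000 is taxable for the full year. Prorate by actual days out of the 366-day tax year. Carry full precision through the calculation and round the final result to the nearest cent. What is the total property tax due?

1 Apr – 3 May 1995: 33 days at 3.95% → €1,360,000 × 3.95% × 33/366 = €4,843.6066
4 May – 27 Nov 1995: 208 days at 3.55% → €1,360,000 × 3.55% × 208/366 = €27,437.8142
28 Nov 1995 – 31 Mar 1996: 125 days at 2.5% → €1,360,000 × 2.5% × 125/366 = €11,612.0219
Total = €43,893.4426

€43,893.44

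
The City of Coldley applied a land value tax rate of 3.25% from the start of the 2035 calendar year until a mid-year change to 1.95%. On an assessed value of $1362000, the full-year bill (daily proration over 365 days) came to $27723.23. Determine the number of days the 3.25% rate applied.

Let d = days at the first rate; then 365 − d days at the second rate.
$1362000 × [3.25%·d + 1.95%·(365−d)] / 365 = $27723.23
Solving gives d = 24, so the new rate took effect on 25 Jan 2035.

24 days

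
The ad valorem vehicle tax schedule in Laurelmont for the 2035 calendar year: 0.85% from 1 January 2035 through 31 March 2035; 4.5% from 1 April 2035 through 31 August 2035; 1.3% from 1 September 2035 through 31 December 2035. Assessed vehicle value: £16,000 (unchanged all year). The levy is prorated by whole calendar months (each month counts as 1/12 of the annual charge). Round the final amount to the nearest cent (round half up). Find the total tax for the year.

1 January – 31 March 2035: 3 months at 0.85% → £16,000 × 0.85% × 3/12 = £34.0000
1 April – 31 August 2035: 5 months at 4.5% → £16,000 × 4.5% × 5/12 = £300.0000
1 September – 31 December 2035: 4 months at 1.3% → £16,000 × 1.3% × 4/12 = £69.3333
Total = £403.3333

£403.33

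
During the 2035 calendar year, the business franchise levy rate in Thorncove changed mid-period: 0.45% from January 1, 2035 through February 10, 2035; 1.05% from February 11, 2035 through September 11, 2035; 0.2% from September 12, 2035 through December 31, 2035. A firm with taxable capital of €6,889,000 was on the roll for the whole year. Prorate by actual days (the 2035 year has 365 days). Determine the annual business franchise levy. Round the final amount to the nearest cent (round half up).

January 1 – February 10, 2035: 41 days at 0.45% → €6,889,000 × 0.45% × 41/365 = €3,482.2479
February 11 – September 11, 2035: 213 days at 1.05% → €6,889,000 × 1.05% × 213/365 = €42,211.6397
September 12 – December 31, 2035: 111 days at 0.2% → €6,889,000 × 0.2% × 111/365 = €4,190.0219
Total = €49,883.9096

€49,883.91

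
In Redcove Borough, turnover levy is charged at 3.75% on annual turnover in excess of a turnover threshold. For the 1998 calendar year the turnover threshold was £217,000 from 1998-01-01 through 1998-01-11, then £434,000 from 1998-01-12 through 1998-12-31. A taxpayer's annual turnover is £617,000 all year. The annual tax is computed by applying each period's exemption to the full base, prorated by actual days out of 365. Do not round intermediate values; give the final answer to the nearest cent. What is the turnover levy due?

£7,107.74

1998-01-01 to 1998-01-11: 11 days, exemption £217,000 → (£617,000 − £217,000) × 3.75% × 11/365 = £452.0548
1998-01-12 to 1998-12-31: 354 days, exemption £434,000 → (£617,000 − £434,000) × 3.75% × 354/365 = £6,655.6849
Total = £7,107.7397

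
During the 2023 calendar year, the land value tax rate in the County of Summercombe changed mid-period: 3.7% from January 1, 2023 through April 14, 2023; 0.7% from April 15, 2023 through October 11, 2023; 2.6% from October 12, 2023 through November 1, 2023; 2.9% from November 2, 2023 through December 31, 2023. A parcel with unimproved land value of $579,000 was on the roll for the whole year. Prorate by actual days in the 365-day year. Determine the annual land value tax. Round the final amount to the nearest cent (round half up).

January 1 – April 14, 2023: 104 days at 3.7% → $579,000 × 3.7% × 104/365 = $6,104.0877
April 15 – October 11, 2023: 180 days at 0.7% → $579,000 × 0.7% × 180/365 = $1,998.7397
October 12 – November 1, 2023: 21 days at 2.6% → $579,000 × 2.6% × 21/365 = $866.1205
November 2 – December 31, 2023: 60 days at 2.9% → $579,000 × 2.9% × 60/365 = $2,760.1644
Total = $11,729.1123

$11,729.11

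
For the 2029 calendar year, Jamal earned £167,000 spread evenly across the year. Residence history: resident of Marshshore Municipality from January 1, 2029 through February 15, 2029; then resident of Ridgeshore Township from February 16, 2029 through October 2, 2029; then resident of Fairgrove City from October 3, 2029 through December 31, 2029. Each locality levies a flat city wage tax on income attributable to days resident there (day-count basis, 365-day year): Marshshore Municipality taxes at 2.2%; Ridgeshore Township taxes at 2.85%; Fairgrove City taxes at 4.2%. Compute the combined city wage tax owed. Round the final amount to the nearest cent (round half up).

Marshshore Municipality, January 1 – February 15, 2029: 46 days → £167,000 × 2.2% × 46/365 = £463.0247
Ridgeshore Township, February 16 – October 2, 2029: 229 days → £167,000 × 2.85% × 229/365 = £2,986.0973
Fairgrove City, October 3 – December 31, 2029: 90 days → £167,000 × 4.2% × 90/365 = £1,729.4795
Total = £5,178.6014

£5,178.60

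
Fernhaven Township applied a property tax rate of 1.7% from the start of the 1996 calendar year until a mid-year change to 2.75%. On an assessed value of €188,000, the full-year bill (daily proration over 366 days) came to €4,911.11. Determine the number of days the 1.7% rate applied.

48 days

Let d = days at the first rate; then 366 − d days at the second rate.
€188,000 × [1.7%·d + 2.75%·(366−d)] / 366 = €4,911.11
Solving gives d = 48, so the new rate took effect on 18 Feb 1996.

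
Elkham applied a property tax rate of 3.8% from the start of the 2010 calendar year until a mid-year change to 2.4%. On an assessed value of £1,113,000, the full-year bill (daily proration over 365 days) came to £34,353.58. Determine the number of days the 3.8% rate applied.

Let d = days at the first rate; then 365 − d days at the second rate.
£1,113,000 × [3.8%·d + 2.4%·(365−d)] / 365 = £34,353.58
Solving gives d = 179, so the new rate took effect on 29 Jun 2010.

179 days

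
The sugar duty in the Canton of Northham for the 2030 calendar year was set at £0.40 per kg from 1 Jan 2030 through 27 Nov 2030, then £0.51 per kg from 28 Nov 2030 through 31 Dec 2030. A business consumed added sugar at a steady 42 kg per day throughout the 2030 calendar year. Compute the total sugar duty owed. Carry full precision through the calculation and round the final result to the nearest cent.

£6289.08

1 Jan – 27 Nov 2030: 331 days × 42 kg/day = 13,902 kg at £0.40/kg → £5560.80
28 Nov – 31 Dec 2030: 34 days × 42 kg/day = 1,428 kg at £0.51/kg → £728.28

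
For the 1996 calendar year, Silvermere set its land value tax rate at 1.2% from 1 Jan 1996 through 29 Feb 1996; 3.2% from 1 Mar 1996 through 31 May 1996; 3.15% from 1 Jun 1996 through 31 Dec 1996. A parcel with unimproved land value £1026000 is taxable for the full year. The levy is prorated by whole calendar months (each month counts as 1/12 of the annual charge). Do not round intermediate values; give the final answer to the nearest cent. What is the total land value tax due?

£29112.75

1 Jan – 29 Feb 1996: 2 months at 1.2% → £1026000 × 1.2% × 2/12 = £2052.0000
1 Mar – 31 May 1996: 3 months at 3.2% → £1026000 × 3.2% × 3/12 = £8208.0000
1 Jun – 31 Dec 1996: 7 months at 3.15% → £1026000 × 3.15% × 7/12 = £18852.7500
Total = £29112.7500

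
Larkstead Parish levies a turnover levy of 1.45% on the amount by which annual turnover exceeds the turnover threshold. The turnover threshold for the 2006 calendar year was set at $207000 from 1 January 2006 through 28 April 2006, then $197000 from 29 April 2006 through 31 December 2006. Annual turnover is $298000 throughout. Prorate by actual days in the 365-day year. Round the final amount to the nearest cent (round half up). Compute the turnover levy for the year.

1 January – 28 April 2006: 118 days, exemption $207000 → ($298000 − $207000) × 1.45% × 118/365 = $426.5781
29 April – 31 December 2006: 247 days, exemption $197000 → ($298000 − $197000) × 1.45% × 247/365 = $991.0452
Total = $1417.6233

$1417.62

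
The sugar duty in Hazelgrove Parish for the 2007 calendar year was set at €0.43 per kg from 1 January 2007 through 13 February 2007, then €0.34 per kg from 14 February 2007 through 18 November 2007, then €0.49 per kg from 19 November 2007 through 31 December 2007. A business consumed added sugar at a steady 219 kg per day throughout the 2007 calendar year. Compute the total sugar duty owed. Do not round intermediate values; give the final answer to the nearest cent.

€29457.69

1 January – 13 February 2007: 44 days × 219 kg/day = 9,636 kg at €0.43/kg → €4143.48
14 February – 18 November 2007: 278 days × 219 kg/day = 60,882 kg at €0.34/kg → €20699.88
19 November – 31 December 2007: 43 days × 219 kg/day = 9,417 kg at €0.49/kg → €4614.33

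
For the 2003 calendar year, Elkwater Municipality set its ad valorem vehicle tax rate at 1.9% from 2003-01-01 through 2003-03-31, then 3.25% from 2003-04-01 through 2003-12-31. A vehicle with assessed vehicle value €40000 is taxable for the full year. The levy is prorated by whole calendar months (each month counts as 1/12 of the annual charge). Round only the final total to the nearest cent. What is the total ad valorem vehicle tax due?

€1165.00

2003-01-01 to 2003-03-31: 3 months at 1.9% → €40000 × 1.9% × 3/12 = €190.0000
2003-04-01 to 2003-12-31: 9 months at 3.25% → €40000 × 3.25% × 9/12 = €975.0000
Total = €1165.0000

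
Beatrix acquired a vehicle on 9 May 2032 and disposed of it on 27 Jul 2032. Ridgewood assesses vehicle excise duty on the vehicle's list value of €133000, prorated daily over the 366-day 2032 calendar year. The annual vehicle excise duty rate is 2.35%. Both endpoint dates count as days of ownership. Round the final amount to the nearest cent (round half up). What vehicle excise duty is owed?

Days held (9 May – 27 Jul 2032): 80 out of 366
Tax = €133000 × 2.35% × 80/366 = €683.1694

€683.17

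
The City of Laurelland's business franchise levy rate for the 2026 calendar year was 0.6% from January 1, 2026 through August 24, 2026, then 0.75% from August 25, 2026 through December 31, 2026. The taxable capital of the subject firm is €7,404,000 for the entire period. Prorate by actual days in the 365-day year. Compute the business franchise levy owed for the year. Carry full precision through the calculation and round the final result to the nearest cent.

January 1 – August 24, 2026: 236 days at 0.6% → €7,404,000 × 0.6% × 236/365 = €28,723.4630
August 25 – December 31, 2026: 129 days at 0.75% → €7,404,000 × 0.75% × 129/365 = €19,625.6712
Total = €48,349.1342

€48,349.13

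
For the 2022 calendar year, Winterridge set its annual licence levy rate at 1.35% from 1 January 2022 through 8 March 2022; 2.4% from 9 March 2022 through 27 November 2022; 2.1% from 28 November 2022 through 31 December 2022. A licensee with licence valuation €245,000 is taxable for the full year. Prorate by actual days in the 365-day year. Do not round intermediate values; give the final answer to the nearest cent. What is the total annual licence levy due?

1 January – 8 March 2022: 67 days at 1.35% → €245,000 × 1.35% × 67/365 = €607.1301
9 March – 27 November 2022: 264 days at 2.4% → €245,000 × 2.4% × 264/365 = €4,252.9315
28 November – 31 December 2022: 34 days at 2.1% → €245,000 × 2.1% × 34/365 = €479.2603
Total = €5,339.3219

€5,339.32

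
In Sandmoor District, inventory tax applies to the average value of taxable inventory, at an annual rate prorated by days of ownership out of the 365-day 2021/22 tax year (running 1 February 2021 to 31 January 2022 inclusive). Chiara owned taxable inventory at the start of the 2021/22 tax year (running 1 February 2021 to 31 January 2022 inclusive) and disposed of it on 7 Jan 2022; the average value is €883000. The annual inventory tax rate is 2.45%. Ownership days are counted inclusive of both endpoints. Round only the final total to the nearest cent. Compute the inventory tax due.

€20211.02

Days held (1 Feb 2021 – 7 Jan 2022): 341 out of 365
Tax = €883000 × 2.45% × 341/365 = €20211.0233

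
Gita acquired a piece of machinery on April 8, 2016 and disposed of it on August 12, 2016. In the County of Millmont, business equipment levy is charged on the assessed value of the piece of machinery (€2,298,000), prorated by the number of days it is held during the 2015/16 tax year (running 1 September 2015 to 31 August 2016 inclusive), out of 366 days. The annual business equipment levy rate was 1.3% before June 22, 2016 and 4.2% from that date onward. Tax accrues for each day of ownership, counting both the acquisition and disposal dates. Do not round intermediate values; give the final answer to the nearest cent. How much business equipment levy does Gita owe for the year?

€19,834.38

April 8 – June 21, 2016: 75 days at 1.3% → €2,298,000 × 1.3% × 75/366 = €6,121.7213
June 22 – August 12, 2016: 52 days at 4.2% → €2,298,000 × 4.2% × 52/366 = €13,712.6557
Total = €19,834.3770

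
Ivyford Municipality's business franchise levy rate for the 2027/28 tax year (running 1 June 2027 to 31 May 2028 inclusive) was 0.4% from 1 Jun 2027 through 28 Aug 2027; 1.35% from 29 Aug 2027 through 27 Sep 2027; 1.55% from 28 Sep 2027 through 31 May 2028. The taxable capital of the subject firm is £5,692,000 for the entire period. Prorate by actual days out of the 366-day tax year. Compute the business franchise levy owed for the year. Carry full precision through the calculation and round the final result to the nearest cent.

£71,375.50

1 Jun – 28 Aug 2027: 89 days at 0.4% → £5,692,000 × 0.4% × 89/366 = £5,536.4809
29 Aug – 27 Sep 2027: 30 days at 1.35% → £5,692,000 × 1.35% × 30/366 = £6,298.5246
28 Sep 2027 – 31 May 2028: 247 days at 1.55% → £5,692,000 × 1.55% × 247/366 = £59,540.4973
Total = £71,375.5027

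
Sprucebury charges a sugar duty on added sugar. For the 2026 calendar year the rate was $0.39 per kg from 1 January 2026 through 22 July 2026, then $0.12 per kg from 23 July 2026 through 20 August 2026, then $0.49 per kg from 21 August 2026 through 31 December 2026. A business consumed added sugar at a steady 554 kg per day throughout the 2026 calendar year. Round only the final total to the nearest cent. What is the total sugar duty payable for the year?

$81,892.28

1 January – 22 July 2026: 203 days × 554 kg/day = 112,462 kg at $0.39/kg → $43,860.18
23 July – 20 August 2026: 29 days × 554 kg/day = 16,066 kg at $0.12/kg → $1,927.92
21 August – 31 December 2026: 133 days × 554 kg/day = 73,682 kg at $0.49/kg → $36,104.18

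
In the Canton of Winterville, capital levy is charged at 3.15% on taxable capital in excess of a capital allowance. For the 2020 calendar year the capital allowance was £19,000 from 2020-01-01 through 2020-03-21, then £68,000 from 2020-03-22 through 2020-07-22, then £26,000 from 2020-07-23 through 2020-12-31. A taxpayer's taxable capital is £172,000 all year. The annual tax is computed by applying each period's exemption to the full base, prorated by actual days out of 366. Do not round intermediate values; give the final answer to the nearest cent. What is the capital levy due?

£4,203.18

2020-01-01 to 2020-03-21: 81 days, exemption £19,000 → (£172,000 − £19,000) × 3.15% × 81/366 = £1,066.6107
2020-03-22 to 2020-07-22: 123 days, exemption £68,000 → (£172,000 − £68,000) × 3.15% × 123/366 = £1,100.9508
2020-07-23 to 2020-12-31: 162 days, exemption £26,000 → (£172,000 − £26,000) × 3.15% × 162/366 = £2,035.6230
Total = £4,203.1844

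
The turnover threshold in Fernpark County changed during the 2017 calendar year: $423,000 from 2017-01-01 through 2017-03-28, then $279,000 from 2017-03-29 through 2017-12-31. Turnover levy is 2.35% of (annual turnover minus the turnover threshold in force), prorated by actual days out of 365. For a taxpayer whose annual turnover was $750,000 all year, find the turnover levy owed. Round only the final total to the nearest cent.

$10,261.90

2017-01-01 to 2017-03-28: 87 days, exemption $423,000 → ($750,000 − $423,000) × 2.35% × 87/365 = $1,831.6479
2017-03-29 to 2017-12-31: 278 days, exemption $279,000 → ($750,000 − $279,000) × 2.35% × 278/365 = $8,430.2548
Total = $10,261.9027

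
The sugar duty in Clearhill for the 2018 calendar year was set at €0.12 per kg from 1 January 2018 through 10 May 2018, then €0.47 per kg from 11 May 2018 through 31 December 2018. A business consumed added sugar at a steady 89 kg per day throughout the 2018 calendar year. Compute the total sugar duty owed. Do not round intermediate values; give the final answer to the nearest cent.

€11,218.45

1 January – 10 May 2018: 130 days × 89 kg/day = 11,570 kg at €0.12/kg → €1,388.40
11 May – 31 December 2018: 235 days × 89 kg/day = 20,915 kg at €0.47/kg → €9,830.05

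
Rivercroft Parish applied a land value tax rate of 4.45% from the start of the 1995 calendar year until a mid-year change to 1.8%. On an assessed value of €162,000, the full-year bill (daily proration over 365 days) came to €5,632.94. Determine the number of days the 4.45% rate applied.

231 days

Let d = days at the first rate; then 365 − d days at the second rate.
€162,000 × [4.45%·d + 1.8%·(365−d)] / 365 = €5,632.94
Solving gives d = 231, so the new rate took effect on August 20, 1995.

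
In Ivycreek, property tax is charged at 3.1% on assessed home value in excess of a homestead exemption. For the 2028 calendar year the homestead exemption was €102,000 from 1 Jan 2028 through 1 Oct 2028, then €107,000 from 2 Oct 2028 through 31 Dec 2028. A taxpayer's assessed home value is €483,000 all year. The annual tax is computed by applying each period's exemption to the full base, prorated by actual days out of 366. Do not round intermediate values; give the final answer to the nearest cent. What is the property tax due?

€11,772.46

1 Jan – 1 Oct 2028: 275 days, exemption €102,000 → (€483,000 − €102,000) × 3.1% × 275/366 = €8,874.3852
2 Oct – 31 Dec 2028: 91 days, exemption €107,000 → (€483,000 − €107,000) × 3.1% × 91/366 = €2,898.0765
Total = €11,772.4617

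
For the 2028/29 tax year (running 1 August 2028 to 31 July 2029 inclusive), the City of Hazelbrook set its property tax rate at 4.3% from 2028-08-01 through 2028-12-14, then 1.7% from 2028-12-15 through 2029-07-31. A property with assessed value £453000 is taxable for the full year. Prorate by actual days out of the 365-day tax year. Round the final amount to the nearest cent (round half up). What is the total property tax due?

2028-08-01 to 2028-12-14: 136 days at 4.3% → £453000 × 4.3% × 136/365 = £7257.9288
2028-12-15 to 2029-07-31: 229 days at 1.7% → £453000 × 1.7% × 229/365 = £4831.5863
Total = £12089.5151

£12089.52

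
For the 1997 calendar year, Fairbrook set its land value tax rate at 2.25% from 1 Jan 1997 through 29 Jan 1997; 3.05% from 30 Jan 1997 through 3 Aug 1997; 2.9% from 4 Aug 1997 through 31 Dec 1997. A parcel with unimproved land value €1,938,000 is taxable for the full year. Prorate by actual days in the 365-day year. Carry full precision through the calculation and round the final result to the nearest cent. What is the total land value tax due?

€56,682.52

1 Jan – 29 Jan 1997: 29 days at 2.25% → €1,938,000 × 2.25% × 29/365 = €3,464.5068
30 Jan – 3 Aug 1997: 186 days at 3.05% → €1,938,000 × 3.05% × 186/365 = €30,121.2986
4 Aug – 31 Dec 1997: 150 days at 2.9% → €1,938,000 × 2.9% × 150/365 = €23,096.7123
Total = €56,682.5178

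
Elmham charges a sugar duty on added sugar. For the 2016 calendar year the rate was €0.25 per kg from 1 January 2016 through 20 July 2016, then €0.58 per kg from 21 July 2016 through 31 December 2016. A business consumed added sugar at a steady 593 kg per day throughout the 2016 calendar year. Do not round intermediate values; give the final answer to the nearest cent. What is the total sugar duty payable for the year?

€86352.66

1 January – 20 July 2016: 202 days × 593 kg/day = 119,786 kg at €0.25/kg → €29946.50
21 July – 31 December 2016: 164 days × 593 kg/day = 97,252 kg at €0.58/kg → €56406.16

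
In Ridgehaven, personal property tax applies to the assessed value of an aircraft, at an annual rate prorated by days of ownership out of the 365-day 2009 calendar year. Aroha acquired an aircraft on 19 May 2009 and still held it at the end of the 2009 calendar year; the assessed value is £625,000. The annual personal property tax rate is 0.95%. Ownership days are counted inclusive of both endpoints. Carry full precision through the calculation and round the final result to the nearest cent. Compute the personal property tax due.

£3,692.64

Days held (19 May – 31 Dec 2009): 227 out of 365
Tax = £625,000 × 0.95% × 227/365 = £3,692.6370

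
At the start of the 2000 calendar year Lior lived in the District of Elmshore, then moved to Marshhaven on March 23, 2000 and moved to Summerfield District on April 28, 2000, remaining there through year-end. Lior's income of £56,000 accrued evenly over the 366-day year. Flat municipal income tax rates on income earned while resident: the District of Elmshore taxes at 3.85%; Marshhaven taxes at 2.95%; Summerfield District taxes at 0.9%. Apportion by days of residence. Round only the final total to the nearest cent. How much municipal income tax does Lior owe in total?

£987.04

The District of Elmshore, January 1 – March 22, 2000: 82 days → £56,000 × 3.85% × 82/366 = £483.0383
Marshhaven, March 23 – April 27, 2000: 36 days → £56,000 × 2.95% × 36/366 = £162.4918
Summerfield District, April 28 – December 31, 2000: 248 days → £56,000 × 0.9% × 248/366 = £341.5082
Total = £987.0383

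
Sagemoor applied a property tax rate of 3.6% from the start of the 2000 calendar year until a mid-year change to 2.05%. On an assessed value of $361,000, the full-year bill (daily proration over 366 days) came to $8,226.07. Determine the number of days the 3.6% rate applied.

Let d = days at the first rate; then 366 − d days at the second rate.
$361,000 × [3.6%·d + 2.05%·(366−d)] / 366 = $8,226.07
Solving gives d = 54, so the new rate took effect on February 24, 2000.

54 days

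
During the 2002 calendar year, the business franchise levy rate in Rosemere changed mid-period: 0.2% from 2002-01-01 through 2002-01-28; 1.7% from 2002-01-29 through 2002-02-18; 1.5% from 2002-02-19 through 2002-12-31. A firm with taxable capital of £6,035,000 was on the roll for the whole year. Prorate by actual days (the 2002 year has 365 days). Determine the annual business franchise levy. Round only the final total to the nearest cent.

2002-01-01 to 2002-01-28: 28 days at 0.2% → £6,035,000 × 0.2% × 28/365 = £925.9178
2002-01-29 to 2002-02-18: 21 days at 1.7% → £6,035,000 × 1.7% × 21/365 = £5,902.7260
2002-02-19 to 2002-12-31: 316 days at 1.5% → £6,035,000 × 1.5% × 316/365 = £78,372.3288
Total = £85,200.9726

£85,200.97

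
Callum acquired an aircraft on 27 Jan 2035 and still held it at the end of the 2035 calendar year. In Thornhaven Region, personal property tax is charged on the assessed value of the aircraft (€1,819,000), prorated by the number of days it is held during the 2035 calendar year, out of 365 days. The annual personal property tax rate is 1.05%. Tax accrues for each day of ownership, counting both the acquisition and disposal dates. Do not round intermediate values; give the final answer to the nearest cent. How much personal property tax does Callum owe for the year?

€17,738.99

Days held (27 Jan – 31 Dec 2035): 339 out of 365
Tax = €1,819,000 × 1.05% × 339/365 = €17,738.9877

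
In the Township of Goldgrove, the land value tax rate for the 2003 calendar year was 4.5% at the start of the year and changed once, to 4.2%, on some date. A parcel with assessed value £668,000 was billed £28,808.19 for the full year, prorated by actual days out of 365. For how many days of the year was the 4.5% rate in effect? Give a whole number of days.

137 days

Let d = days at the first rate; then 365 − d days at the second rate.
£668,000 × [4.5%·d + 4.2%·(365−d)] / 365 = £28,808.19
Solving gives d = 137, so the new rate took effect on May 18, 2003.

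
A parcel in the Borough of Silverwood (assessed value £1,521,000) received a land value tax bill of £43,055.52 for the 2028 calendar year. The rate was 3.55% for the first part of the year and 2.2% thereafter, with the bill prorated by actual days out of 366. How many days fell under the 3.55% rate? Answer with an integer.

Let d = days at the first rate; then 366 − d days at the second rate.
£1,521,000 × [3.55%·d + 2.2%·(366−d)] / 366 = £43,055.52
Solving gives d = 171, so the new rate took effect on 20 Jun 2028.

171 days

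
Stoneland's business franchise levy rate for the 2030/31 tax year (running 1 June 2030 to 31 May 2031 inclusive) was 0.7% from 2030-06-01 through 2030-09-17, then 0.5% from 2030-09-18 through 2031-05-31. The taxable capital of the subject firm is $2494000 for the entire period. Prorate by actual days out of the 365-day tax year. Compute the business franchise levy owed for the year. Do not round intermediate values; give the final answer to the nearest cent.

$13959.57

2030-06-01 to 2030-09-17: 109 days at 0.7% → $2494000 × 0.7% × 109/365 = $5213.4849
2030-09-18 to 2031-05-31: 256 days at 0.5% → $2494000 × 0.5% × 256/365 = $8746.0822
Total = $13959.5671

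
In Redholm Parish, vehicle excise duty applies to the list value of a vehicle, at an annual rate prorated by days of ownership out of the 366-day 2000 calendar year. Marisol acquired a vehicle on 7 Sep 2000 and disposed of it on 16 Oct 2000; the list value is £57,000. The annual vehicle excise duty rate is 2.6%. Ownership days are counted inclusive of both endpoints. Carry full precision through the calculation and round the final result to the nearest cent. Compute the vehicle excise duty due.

£161.97

Days held (7 Sep – 16 Oct 2000): 40 out of 366
Tax = £57,000 × 2.6% × 40/366 = £161.9672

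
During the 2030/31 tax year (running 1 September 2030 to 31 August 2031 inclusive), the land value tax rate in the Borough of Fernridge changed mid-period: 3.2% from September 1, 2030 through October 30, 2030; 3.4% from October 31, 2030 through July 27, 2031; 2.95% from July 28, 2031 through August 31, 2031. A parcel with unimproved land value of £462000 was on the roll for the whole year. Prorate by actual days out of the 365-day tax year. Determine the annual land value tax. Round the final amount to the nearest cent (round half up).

September 1 – October 30, 2030: 60 days at 3.2% → £462000 × 3.2% × 60/365 = £2430.2466
October 31, 2030 – July 27, 2031: 270 days at 3.4% → £462000 × 3.4% × 270/365 = £11619.6164
July 28 – August 31, 2031: 35 days at 2.95% → £462000 × 2.95% × 35/365 = £1306.8904
Total = £15356.7534

£15356.75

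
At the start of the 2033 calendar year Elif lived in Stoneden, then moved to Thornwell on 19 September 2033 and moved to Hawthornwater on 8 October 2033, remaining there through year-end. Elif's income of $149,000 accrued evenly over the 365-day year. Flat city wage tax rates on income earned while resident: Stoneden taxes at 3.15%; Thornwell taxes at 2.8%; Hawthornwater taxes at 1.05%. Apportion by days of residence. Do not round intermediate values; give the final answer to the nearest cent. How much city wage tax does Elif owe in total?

Stoneden, 1 January – 18 September 2033: 261 days → $149,000 × 3.15% × 261/365 = $3,356.1740
Thornwell, 19 September – 7 October 2033: 19 days → $149,000 × 2.8% × 19/365 = $217.1726
Hawthornwater, 8 October – 31 December 2033: 85 days → $149,000 × 1.05% × 85/365 = $364.3356
Total = $3,937.6822

$3,937.68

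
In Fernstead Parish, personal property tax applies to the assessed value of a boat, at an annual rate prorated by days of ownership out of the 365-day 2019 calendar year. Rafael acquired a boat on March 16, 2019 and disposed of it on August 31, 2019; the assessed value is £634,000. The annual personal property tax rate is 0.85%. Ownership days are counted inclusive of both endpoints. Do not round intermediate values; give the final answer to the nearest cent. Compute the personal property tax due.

£2,495.18

Days held (March 16 – August 31, 2019): 169 out of 365
Tax = £634,000 × 0.85% × 169/365 = £2,495.1808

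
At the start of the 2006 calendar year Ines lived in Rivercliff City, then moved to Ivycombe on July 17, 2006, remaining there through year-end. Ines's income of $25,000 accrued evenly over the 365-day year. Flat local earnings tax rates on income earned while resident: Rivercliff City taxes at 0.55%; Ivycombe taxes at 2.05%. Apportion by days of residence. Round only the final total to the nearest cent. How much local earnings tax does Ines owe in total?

$310.10

Rivercliff City, January 1 – July 16, 2006: 197 days → $25,000 × 0.55% × 197/365 = $74.2123
Ivycombe, July 17 – December 31, 2006: 168 days → $25,000 × 2.05% × 168/365 = $235.8904
Total = $310.1027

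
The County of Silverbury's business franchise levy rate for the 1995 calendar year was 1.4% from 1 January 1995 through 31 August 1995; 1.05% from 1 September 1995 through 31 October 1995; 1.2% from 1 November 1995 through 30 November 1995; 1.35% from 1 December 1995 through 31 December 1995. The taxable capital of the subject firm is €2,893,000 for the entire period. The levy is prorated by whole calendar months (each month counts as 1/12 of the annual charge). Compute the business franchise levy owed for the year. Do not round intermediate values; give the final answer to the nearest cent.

1 January – 31 August 1995: 8 months at 1.4% → €2,893,000 × 1.4% × 8/12 = €27,001.3333
1 September – 31 October 1995: 2 months at 1.05% → €2,893,000 × 1.05% × 2/12 = €5,062.7500
1 November – 30 November 1995: 1 month at 1.2% → €2,893,000 × 1.2% × 1/12 = €2,893.0000
1 December – 31 December 1995: 1 month at 1.35% → €2,893,000 × 1.35% × 1/12 = €3,254.6250
Total = €38,211.7083

€38,211.71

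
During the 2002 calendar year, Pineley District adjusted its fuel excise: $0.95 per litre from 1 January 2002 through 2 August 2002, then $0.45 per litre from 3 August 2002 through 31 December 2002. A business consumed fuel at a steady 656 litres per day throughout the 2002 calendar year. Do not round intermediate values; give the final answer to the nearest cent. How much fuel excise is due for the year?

$177,940.00

1 January – 2 August 2002: 214 days × 656 litres/day = 140,384 litres at $0.95/litre → $133,364.80
3 August – 31 December 2002: 151 days × 656 litres/day = 99,056 litres at $0.45/litre → $44,575.20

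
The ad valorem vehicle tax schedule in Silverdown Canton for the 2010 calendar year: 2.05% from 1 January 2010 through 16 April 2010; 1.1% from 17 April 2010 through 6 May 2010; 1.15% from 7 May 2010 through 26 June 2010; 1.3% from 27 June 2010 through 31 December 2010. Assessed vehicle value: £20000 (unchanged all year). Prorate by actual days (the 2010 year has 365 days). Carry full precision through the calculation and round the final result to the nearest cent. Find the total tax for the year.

1 January – 16 April 2010: 106 days at 2.05% → £20000 × 2.05% × 106/365 = £119.0685
17 April – 6 May 2010: 20 days at 1.1% → £20000 × 1.1% × 20/365 = £12.0548
7 May – 26 June 2010: 51 days at 1.15% → £20000 × 1.15% × 51/365 = £32.1370
27 June – 31 December 2010: 188 days at 1.3% → £20000 × 1.3% × 188/365 = £133.9178
Total = £297.1781

£297.18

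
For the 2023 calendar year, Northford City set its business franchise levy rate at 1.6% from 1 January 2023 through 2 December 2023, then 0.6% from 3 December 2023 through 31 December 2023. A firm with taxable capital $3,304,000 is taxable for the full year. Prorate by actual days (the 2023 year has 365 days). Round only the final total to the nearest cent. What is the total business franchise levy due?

1 January – 2 December 2023: 336 days at 1.6% → $3,304,000 × 1.6% × 336/365 = $48,663.8466
3 December – 31 December 2023: 29 days at 0.6% → $3,304,000 × 0.6% × 29/365 = $1,575.0575
Total = $50,238.9041

$50,238.90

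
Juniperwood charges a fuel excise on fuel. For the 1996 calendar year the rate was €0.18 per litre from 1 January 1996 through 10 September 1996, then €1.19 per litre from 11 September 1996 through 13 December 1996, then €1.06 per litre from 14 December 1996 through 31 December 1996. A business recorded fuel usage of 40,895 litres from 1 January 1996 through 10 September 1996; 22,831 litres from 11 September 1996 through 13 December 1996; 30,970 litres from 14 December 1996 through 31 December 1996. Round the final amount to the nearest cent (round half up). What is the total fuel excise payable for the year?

1 January – 10 September 1996: 40,895 litres at €0.18/litre → €7,361.10
11 September – 13 December 1996: 22,831 litres at €1.19/litre → €27,168.89
14 December – 31 December 1996: 30,970 litres at €1.06/litre → €32,828.20

€67,358.19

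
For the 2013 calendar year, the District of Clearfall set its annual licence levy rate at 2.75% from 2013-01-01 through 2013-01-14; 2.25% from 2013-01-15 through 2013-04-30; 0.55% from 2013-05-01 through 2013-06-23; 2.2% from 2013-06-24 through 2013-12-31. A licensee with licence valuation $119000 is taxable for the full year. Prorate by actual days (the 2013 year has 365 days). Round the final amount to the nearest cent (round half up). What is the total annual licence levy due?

2013-01-01 to 2013-01-14: 14 days at 2.75% → $119000 × 2.75% × 14/365 = $125.5205
2013-01-15 to 2013-04-30: 106 days at 2.25% → $119000 × 2.25% × 106/365 = $777.5753
2013-05-01 to 2013-06-23: 54 days at 0.55% → $119000 × 0.55% × 54/365 = $96.8301
2013-06-24 to 2013-12-31: 191 days at 2.2% → $119000 × 2.2% × 191/365 = $1369.9671
Total = $2369.8932

$2369.89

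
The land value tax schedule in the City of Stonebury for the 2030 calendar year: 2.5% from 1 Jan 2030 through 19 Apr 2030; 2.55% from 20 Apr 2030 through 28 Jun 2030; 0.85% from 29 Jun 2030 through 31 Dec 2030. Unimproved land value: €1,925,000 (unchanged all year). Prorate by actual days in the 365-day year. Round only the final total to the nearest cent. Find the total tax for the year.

1 Jan – 19 Apr 2030: 109 days at 2.5% → €1,925,000 × 2.5% × 109/365 = €14,371.5753
20 Apr – 28 Jun 2030: 70 days at 2.55% → €1,925,000 × 2.55% × 70/365 = €9,414.0411
29 Jun – 31 Dec 2030: 186 days at 0.85% → €1,925,000 × 0.85% × 186/365 = €8,338.1507
Total = €32,123.7671

€32,123.77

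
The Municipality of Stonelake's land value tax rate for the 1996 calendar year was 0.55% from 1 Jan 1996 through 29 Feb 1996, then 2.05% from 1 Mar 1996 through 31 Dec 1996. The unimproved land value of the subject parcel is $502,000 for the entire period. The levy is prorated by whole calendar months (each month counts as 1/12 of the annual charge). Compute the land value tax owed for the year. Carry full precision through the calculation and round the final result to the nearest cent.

$9,036.00

1 Jan – 29 Feb 1996: 2 months at 0.55% → $502,000 × 0.55% × 2/12 = $460.1667
1 Mar – 31 Dec 1996: 10 months at 2.05% → $502,000 × 2.05% × 10/12 = $8,575.8333
Total = $9,036.0000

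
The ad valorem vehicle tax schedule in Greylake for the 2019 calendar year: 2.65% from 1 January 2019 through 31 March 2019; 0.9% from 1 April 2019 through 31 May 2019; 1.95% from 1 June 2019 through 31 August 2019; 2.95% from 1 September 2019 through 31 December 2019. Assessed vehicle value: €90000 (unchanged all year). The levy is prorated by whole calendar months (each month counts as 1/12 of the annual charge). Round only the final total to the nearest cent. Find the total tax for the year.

1 January – 31 March 2019: 3 months at 2.65% → €90000 × 2.65% × 3/12 = €596.2500
1 April – 31 May 2019: 2 months at 0.9% → €90000 × 0.9% × 2/12 = €135.0000
1 June – 31 August 2019: 3 months at 1.95% → €90000 × 1.95% × 3/12 = €438.7500
1 September – 31 December 2019: 4 months at 2.95% → €90000 × 2.95% × 4/12 = €885.0000
Total = €2055.0000

€2055.00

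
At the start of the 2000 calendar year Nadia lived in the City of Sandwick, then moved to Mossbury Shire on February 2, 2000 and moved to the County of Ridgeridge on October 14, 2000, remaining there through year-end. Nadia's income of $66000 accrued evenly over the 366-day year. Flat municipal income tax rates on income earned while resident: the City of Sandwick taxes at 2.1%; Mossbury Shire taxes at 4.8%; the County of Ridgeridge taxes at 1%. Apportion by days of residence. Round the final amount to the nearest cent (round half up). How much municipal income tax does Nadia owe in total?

$2470.85

The City of Sandwick, January 1 – February 1, 2000: 32 days → $66000 × 2.1% × 32/366 = $121.1803
Mossbury Shire, February 2 – October 13, 2000: 255 days → $66000 × 4.8% × 255/366 = $2207.2131
The County of Ridgeridge, October 14 – December 31, 2000: 79 days → $66000 × 1% × 79/366 = $142.4590
Total = $2470.8525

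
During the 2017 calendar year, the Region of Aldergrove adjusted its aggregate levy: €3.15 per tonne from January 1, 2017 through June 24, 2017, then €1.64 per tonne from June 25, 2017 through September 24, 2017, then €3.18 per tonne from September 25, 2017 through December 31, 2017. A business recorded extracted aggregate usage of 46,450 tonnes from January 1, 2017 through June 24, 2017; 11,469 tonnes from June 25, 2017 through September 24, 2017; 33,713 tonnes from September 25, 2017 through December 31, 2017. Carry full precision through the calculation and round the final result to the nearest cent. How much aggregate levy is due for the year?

€272,334.00

January 1 – June 24, 2017: 46,450 tonnes at €3.15/tonne → €146,317.50
June 25 – September 24, 2017: 11,469 tonnes at €1.64/tonne → €18,809.16
September 25 – December 31, 2017: 33,713 tonnes at €3.18/tonne → €107,207.34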